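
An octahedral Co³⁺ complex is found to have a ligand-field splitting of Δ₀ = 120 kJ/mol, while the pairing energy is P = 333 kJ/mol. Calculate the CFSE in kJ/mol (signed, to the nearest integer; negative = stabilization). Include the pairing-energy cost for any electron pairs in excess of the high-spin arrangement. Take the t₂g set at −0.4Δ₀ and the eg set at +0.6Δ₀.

Co is in group 9, so Co³⁺ is d⁶ (9 − 3 = 6).
Δ₀ < P, so pairing is avoided: the ground state is high-spin.
That gives t₂g⁴ eg².
Orbital CFSE = -0.4Δ₀ = -0.4 × 120 = -48 kJ/mol.
High-spin has no excess pairs, so no pairing correction applies.

-48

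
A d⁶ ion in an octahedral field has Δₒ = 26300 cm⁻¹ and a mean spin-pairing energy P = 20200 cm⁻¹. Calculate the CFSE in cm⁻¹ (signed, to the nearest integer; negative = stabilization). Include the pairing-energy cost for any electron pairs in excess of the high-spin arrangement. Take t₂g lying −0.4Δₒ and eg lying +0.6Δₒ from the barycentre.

With Δₒ > P the complex is low-spin.
Configuration: t₂g⁶ eg⁰.
Orbital CFSE = -2.4Δₒ = -2.4 × 26300 = -63120 cm⁻¹.
Excess pairs vs high-spin: 3 − 1 = 2; pairing cost = +40400 cm⁻¹.
Net CFSE = -63120 + 40400 = -22720 cm⁻¹.

-22720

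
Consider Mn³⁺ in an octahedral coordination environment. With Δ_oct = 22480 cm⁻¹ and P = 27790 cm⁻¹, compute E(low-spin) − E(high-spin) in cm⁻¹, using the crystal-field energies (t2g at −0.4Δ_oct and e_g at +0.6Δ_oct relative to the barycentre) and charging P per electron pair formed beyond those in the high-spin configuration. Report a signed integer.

5310

Mn³⁺: group 7, so d-count = 7 − 3 = 4.
High-spin d⁴ fills as t2g^3 e_g^1 with CFSE 3(−0.4) + 1(+0.6) = -0.6Δ_oct = -13488 cm⁻¹.
Low-spin: t2g^4 e_g^0, orbital CFSE = -1.6Δ_oct = -35968 cm⁻¹; plus 1 excess pair × P = +27790 cm⁻¹; total -8178 cm⁻¹.
The difference is -8178 − (-13488) = 5310 cm⁻¹, so high-spin lies lower.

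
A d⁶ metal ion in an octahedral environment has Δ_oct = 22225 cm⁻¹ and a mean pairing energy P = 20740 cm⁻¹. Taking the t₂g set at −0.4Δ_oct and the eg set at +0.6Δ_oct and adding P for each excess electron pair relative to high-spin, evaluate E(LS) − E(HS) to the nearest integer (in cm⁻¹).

High-spin d⁶ fills as t₂g⁴ eg² with CFSE 4(−0.4) + 2(+0.6) = -0.4Δ_oct = -8890 cm⁻¹.
For low-spin the configuration is t₂g⁶ eg⁰: orbital energy -2.4 × 22225 = -53340 cm⁻¹, and 2 additional pairs relative to high-spin add 41480 cm⁻¹, giving -11860 cm⁻¹.
Thus E(LS) − E(HS) = -2970 cm⁻¹.

-2970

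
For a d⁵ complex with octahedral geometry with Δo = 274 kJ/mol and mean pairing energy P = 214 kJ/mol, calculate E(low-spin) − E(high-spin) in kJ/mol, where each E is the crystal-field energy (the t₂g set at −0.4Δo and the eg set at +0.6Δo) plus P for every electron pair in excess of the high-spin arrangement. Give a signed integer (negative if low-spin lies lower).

High-spin: t₂g³ eg², CFSE = 0.0Δo = 0 kJ/mol.
For low-spin the configuration is t₂g⁵ eg⁰: orbital energy -2.0 × 274 = -548 kJ/mol, and 2 additional pairs relative to high-spin add 428 kJ/mol, giving -120 kJ/mol.
The difference is -120 − (0) = -120 kJ/mol, so low-spin lies lower.

-120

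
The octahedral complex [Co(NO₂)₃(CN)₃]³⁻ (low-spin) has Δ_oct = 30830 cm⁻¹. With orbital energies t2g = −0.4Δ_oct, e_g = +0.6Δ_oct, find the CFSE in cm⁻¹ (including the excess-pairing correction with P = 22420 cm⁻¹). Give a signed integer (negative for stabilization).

Ligand charges: 3×(-1) from NO₂⁻ and 3×(-1) from CN⁻ sum to -6; with overall charge -3, Co is +3.
Co is in group 9, so Co³⁺ is d⁶ (9 − 3 = 6).
Electron filling gives t2g^6 e_g^0.
CFSE(orbital) = 6×(-0.4Δ_oct) + 0×(0.6Δ_oct) = -2.4Δ_oct; with Δ_oct = 30830 cm⁻¹ that is -73992 cm⁻¹.
Pairing penalty: 3 pairs vs 1 in the high-spin reference → 2 extra × P = 44840 cm⁻¹.
Overall CFSE = -73992 + 44840 = -29152 cm⁻¹.

-29152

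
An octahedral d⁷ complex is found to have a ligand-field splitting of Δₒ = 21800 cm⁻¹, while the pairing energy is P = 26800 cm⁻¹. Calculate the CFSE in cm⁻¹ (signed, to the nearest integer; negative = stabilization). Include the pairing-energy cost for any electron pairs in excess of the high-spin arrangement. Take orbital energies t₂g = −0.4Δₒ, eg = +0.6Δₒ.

Δₒ < P, so pairing is avoided: the ground state is high-spin.
That gives t₂g⁵ eg².
Orbital CFSE = -0.8Δₒ = -0.8 × 21800 = -17440 cm⁻¹.
High-spin has no excess pairs, so no pairing correction applies.

-17440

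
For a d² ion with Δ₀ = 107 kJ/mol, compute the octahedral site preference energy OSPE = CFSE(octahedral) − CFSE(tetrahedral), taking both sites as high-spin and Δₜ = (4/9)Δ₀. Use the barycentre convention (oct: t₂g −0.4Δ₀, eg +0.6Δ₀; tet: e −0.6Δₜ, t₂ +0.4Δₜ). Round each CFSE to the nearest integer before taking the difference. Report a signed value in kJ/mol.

-29

Octahedral high-spin t₂g² eg⁰: CFSE = -0.8 × 107 = -86 kJ/mol.
Tetrahedral e² t₂⁰ gives -1.2Δₜ = -1.2 × (4/9) × 107 = -57 kJ/mol.
Subtracting, OSPE = -86 − (-57) = -29 kJ/mol.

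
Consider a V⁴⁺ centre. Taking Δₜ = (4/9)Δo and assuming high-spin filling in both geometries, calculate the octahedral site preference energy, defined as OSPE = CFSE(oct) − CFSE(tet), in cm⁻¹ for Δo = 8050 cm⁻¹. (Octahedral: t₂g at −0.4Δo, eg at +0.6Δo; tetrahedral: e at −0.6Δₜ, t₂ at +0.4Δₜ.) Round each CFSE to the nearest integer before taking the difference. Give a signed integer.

-1073

V sits in group 5; removing 4 electrons leaves V⁴⁺ with 5 − 4 = 1 d electrons.
Octahedral (high-spin): t₂g¹ eg⁰, CFSE = 1(−0.4) + 0(+0.6) = -0.4Δo = -0.4 × 8050 = -3220 cm⁻¹.
Tetrahedral: e¹ t₂⁰, CFSE = 1(−0.6) + 0(+0.4) = -0.6Δₜ = -0.6 × (4/9) × 8050 = -2147 cm⁻¹.
OSPE = -3220 − (-2147) = -1073 cm⁻¹.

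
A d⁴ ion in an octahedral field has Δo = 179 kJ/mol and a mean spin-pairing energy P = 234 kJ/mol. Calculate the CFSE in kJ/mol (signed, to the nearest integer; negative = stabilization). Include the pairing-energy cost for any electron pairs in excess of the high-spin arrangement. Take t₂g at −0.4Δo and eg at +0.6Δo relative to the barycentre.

-107

Here Δo < P (179 < 234), so the high-spin state is favoured.
Configuration: t₂g³ eg¹.
Orbital CFSE = -0.6Δo = -0.6 × 179 = -107 kJ/mol.
High-spin has no excess pairs, so no pairing correction applies.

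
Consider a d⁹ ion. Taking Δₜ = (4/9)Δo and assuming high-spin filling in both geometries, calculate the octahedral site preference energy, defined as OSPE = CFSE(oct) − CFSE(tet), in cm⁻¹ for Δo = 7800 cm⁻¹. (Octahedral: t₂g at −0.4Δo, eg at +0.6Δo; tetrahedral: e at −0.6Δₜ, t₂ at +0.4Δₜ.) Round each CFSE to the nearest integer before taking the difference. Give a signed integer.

Octahedral high-spin t2g^6 e_g^3: CFSE = -0.6 × 7800 = -4680 cm⁻¹.
In a tetrahedral site the filling is e^4 t2^5: CFSE(tet) = -0.4Δₜ = -0.4 × (4/9)(7800) = -1387 cm⁻¹.
OSPE = -4680 − (-1387) = -3293 cm⁻¹.

-3293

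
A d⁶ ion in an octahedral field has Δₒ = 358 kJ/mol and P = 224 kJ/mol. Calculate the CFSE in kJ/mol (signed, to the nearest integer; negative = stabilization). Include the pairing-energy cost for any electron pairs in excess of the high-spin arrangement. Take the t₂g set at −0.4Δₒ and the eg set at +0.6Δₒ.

With Δₒ > P the complex is low-spin.
Filling d⁶ accordingly: t₂g⁶ eg⁰.
Orbital CFSE = -2.4Δₒ = -2.4 × 358 = -859 kJ/mol.
Excess pairs vs high-spin: 3 − 1 = 2; pairing cost = +448 kJ/mol.
Net CFSE = -859 + 448 = -411 kJ/mol.

-411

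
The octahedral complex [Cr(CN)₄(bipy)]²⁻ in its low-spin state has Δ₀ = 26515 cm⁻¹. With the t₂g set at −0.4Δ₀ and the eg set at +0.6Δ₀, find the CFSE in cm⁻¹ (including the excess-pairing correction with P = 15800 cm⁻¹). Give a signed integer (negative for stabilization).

-26624

Ligand charges: 4×(-1) from CN⁻ and 1×(+0) from bipy sum to -4; with overall charge -2, Cr is +2.
Cr is in group 6, so Cr²⁺ is d⁴ (6 − 2 = 4).
Electron filling gives t₂g⁴ eg⁰.
Orbital CFSE = 4(-0.4) + 0(0.6) = -1.6Δ₀ = -1.6 × 26515 = -42424 cm⁻¹.
Relative to high-spin t₂g³ eg¹ (0 paired), the low-spin configuration has 1 additional pair, contributing +1 × 15800 = +15800 cm⁻¹.
Net CFSE = -42424 + 15800 = -26624 cm⁻¹.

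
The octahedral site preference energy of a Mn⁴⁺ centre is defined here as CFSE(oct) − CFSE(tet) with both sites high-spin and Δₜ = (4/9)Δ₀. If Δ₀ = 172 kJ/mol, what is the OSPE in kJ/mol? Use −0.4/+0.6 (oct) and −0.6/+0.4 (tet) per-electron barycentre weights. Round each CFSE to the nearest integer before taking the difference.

Mn is in group 7, so Mn⁴⁺ is d³ (7 − 4 = 3).
Octahedral high-spin t₂g³ eg⁰: CFSE = -1.2 × 172 = -206 kJ/mol.
Tetrahedral e² t₂¹ gives -0.8Δₜ = -0.8 × (4/9) × 172 = -61 kJ/mol.
Subtracting, OSPE = -206 − (-61) = -145 kJ/mol.

-145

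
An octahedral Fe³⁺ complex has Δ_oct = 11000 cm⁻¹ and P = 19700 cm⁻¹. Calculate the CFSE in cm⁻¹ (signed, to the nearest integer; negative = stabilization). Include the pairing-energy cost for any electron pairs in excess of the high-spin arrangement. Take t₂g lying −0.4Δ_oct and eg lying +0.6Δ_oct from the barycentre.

0

Fe³⁺: group 8, so d-count = 8 − 3 = 5.
With Δ_oct < P the complex is high-spin.
That gives t₂g³ eg².
Orbital CFSE = 0.0Δ_oct = 0.0 × 11000 = 0 cm⁻¹.
High-spin has no excess pairs, so no pairing correction applies.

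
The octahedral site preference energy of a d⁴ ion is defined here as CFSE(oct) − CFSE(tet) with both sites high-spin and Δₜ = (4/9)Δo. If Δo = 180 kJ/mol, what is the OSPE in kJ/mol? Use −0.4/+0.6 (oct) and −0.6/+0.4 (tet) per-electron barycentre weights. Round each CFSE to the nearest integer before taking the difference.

Octahedral high-spin t₂g³ eg¹: CFSE = -0.6 × 180 = -108 kJ/mol.
In a tetrahedral site the filling is e² t₂²: CFSE(tet) = -0.4Δₜ = -0.4 × (4/9)(180) = -32 kJ/mol.
OSPE = -108 − (-32) = -76 kJ/mol.

-76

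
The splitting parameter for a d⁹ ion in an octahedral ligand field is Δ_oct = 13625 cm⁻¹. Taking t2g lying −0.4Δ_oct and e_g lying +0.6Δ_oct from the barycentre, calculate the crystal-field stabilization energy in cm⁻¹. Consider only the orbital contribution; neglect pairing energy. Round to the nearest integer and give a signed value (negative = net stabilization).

-8175

The d⁹ electrons fill as t2g^6 e_g^3.
CFSE(orbital) = 6×(-0.4Δ_oct) + 3×(0.6Δ_oct) = -0.6Δ_oct; with Δ_oct = 13625 cm⁻¹ that is -8175 cm⁻¹.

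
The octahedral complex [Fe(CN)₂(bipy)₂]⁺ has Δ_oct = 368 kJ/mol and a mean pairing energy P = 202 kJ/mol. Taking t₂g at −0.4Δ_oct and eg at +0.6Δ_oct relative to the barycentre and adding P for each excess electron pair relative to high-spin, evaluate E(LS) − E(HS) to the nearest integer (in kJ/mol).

Ligand charges: 2×(-1) from CN⁻ and 2×(+0) from bipy sum to -2; with overall charge +1, Fe is +3.
Fe³⁺: group 8, so d-count = 8 − 3 = 5.
In the high-spin limit (t₂g³ eg²) the orbital term is 0.0Δ_oct = 0 kJ/mol, with no excess pairing.
Low-spin: t₂g⁵ eg⁰, orbital CFSE = -2.0Δ_oct = -736 kJ/mol; plus 2 excess pairs × P = +404 kJ/mol; total -332 kJ/mol.
The difference is -332 − (0) = -332 kJ/mol, so low-spin lies lower.

-332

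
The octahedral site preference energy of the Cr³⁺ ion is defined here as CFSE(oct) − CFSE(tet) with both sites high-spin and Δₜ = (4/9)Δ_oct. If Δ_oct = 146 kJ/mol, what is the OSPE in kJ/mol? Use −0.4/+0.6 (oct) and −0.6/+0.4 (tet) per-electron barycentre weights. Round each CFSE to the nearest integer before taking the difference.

-123

Cr is in group 6, so Cr³⁺ is d³ (6 − 3 = 3).
Octahedral (high-spin): t₂g³ eg⁰, CFSE = 3(−0.4) + 0(+0.6) = -1.2Δ_oct = -1.2 × 146 = -175 kJ/mol.
In a tetrahedral site the filling is e² t₂¹: CFSE(tet) = -0.8Δₜ = -0.8 × (4/9)(146) = -52 kJ/mol.
OSPE = -175 − (-52) = -123 kJ/mol.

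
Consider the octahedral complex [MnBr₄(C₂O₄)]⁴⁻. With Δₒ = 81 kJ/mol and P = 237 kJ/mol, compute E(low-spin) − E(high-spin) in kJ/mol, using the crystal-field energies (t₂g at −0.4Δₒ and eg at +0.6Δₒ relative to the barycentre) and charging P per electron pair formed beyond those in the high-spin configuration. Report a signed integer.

Ligand charges: 4×(-1) from Br⁻ and 1×(-2) from C₂O₄²⁻ sum to -6; with overall charge -4, Mn is +2.
Mn sits in group 7; removing 2 electrons leaves Mn²⁺ with 7 − 2 = 5 d electrons.
In the high-spin limit (t₂g³ eg²) the orbital term is 0.0Δₒ = 0 kJ/mol, with no excess pairing.
Low-spin: t₂g⁵ eg⁰, orbital CFSE = -2.0Δₒ = -162 kJ/mol; plus 2 excess pairs × P = +474 kJ/mol; total 312 kJ/mol.
Thus E(LS) − E(HS) = 312 kJ/mol.

312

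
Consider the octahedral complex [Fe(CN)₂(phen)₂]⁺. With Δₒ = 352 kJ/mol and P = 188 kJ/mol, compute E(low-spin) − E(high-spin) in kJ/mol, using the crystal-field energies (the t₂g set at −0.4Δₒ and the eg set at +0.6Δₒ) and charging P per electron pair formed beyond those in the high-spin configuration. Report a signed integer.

Ligand charges: 2×(-1) from CN⁻ and 2×(+0) from phen sum to -2; with overall charge +1, Fe is +3.
Group 8 minus oxidation state +3 gives a d⁵ configuration for Fe³⁺.
High-spin: t₂g³ eg², CFSE = 0.0Δₒ = 0 kJ/mol.
Low-spin: t₂g⁵ eg⁰, orbital CFSE = -2.0Δₒ = -704 kJ/mol; plus 2 excess pairs × P = +376 kJ/mol; total -328 kJ/mol.
E(LS) − E(HS) = -328 − (0) = -328 kJ/mol.

-328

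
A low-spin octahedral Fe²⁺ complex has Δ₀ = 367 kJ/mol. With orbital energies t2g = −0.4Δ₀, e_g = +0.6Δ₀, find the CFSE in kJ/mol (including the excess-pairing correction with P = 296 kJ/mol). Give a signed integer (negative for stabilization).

Group 8 minus oxidation state +2 gives a d⁶ configuration for Fe²⁺.
Configuration: t2g^6 e_g^0.
Orbital CFSE = 6(-0.4) + 0(0.6) = -2.4Δ₀ = -2.4 × 367 = -881 kJ/mol.
High-spin d⁶ would be t2g^4 e_g^2 with 1 pair; low-spin has 3, so 2 excess pairs cost +2P = +592 kJ/mol.
Combining: -881 + 592 = -289 kJ/mol.

-289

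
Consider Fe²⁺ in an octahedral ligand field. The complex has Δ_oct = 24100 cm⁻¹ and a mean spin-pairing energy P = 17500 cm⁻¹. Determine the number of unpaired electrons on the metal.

0

Group 8 minus oxidation state +2 gives a d⁶ configuration for Fe²⁺.
Δ_oct > P, so pairing is preferred: the ground state is low-spin.
Filling d⁶ accordingly: t₂g⁶ eg⁰.
Unpaired electrons: 0.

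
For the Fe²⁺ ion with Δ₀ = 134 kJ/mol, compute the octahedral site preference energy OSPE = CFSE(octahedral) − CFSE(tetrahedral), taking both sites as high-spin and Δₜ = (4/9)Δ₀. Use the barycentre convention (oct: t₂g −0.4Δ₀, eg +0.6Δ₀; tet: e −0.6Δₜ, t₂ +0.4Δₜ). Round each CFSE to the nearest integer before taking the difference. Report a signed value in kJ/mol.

Fe²⁺: group 8, so d-count = 8 − 2 = 6.
Octahedral high-spin t2g^4 e_g^2: CFSE = -0.4 × 134 = -54 kJ/mol.
Tetrahedral: e^3 t2^3, CFSE = 3(−0.6) + 3(+0.4) = -0.6Δₜ = -0.6 × (4/9) × 134 = -36 kJ/mol.
OSPE = CFSE(oct) − CFSE(tet) = -54 − (-36) = -18 kJ/mol.

-18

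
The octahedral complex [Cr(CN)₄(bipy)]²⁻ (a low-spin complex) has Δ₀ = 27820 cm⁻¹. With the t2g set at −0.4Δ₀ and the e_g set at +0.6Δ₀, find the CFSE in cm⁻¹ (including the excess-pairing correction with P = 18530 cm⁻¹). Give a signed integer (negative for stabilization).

Ligand charges: 4×(-1) from CN⁻ and 1×(+0) from bipy sum to -4; with overall charge -2, Cr is +2.
Cr²⁺: group 6, so d-count = 6 − 2 = 4.
Electron filling gives t2g^4 e_g^0.
Orbital CFSE = 4(-0.4) + 0(0.6) = -1.6Δ₀ = -1.6 × 27820 = -44512 cm⁻¹.
Relative to high-spin t2g^3 e_g^1 (0 paired), the low-spin configuration has 1 additional pair, contributing +1 × 18530 = +18530 cm⁻¹.
Net CFSE = -44512 + 18530 = -25982 cm⁻¹.

-25982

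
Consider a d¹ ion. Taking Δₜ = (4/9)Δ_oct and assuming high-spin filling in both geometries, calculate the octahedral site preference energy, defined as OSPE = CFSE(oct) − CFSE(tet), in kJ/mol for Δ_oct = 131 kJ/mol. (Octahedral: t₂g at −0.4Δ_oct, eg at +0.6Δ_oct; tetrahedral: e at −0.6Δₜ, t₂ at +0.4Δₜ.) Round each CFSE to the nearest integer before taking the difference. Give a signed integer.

Octahedral high-spin t₂g¹ eg⁰: CFSE = -0.4 × 131 = -52 kJ/mol.
Tetrahedral e¹ t₂⁰ gives -0.6Δₜ = -0.6 × (4/9) × 131 = -35 kJ/mol.
OSPE = -52 − (-35) = -17 kJ/mol.

-17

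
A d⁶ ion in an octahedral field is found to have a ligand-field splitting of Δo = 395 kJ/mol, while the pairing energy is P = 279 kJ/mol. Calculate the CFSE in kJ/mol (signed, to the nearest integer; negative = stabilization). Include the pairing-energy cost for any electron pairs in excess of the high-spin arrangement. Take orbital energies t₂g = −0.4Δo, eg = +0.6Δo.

Since Δo = 395 kJ/mol > P = 279 kJ/mol, the complex adopts the low-spin configuration.
Filling d⁶ accordingly: t₂g⁶ eg⁰.
Orbital CFSE = -2.4Δo = -2.4 × 395 = -948 kJ/mol.
Excess pairs vs high-spin: 3 − 1 = 2; pairing cost = +558 kJ/mol.
Net CFSE = -948 + 558 = -390 kJ/mol.

-390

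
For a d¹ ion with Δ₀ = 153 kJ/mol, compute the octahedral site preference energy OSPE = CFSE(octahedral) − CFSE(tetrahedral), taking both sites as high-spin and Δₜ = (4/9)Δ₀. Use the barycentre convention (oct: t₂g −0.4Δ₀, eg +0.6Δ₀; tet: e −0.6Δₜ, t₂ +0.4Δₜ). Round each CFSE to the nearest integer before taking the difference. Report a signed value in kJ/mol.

-20

In an octahedral site d¹ (HS) is t₂g¹ eg⁰, giving CFSE(oct) = -0.4Δ₀ = -61 kJ/mol.
Tetrahedral: e¹ t₂⁰, CFSE = 1(−0.6) + 0(+0.4) = -0.6Δₜ = -0.6 × (4/9) × 153 = -41 kJ/mol.
Subtracting, OSPE = -61 − (-41) = -20 kJ/mol.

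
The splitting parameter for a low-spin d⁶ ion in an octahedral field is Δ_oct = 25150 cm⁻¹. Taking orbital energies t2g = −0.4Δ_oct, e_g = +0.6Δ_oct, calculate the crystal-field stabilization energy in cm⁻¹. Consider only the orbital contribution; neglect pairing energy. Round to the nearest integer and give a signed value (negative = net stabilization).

Electron filling gives t2g^6 e_g^0.
CFSE(orbital) = 6×(-0.4Δ_oct) + 0×(0.6Δ_oct) = -2.4Δ_oct; with Δ_oct = 25150 cm⁻¹ that is -60360 cm⁻¹.

-60360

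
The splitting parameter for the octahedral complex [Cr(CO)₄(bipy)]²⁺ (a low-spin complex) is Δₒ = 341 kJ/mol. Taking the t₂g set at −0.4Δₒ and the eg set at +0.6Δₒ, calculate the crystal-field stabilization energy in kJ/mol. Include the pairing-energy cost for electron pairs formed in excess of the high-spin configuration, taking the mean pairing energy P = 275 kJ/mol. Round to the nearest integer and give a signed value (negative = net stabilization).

Ligand charges: 4×(+0) from CO and 1×(+0) from bipy sum to +0; with overall charge +2, Cr is +2.
Group 6 minus oxidation state +2 gives a d⁴ configuration for Cr²⁺.
Configuration: t₂g⁴ eg⁰.
CFSE(orbital) = 4×(-0.4Δₒ) + 0×(0.6Δₒ) = -1.6Δₒ; with Δₒ = 341 kJ/mol that is -546 kJ/mol.
High-spin d⁴ would be t₂g³ eg¹ with 0 pairs; low-spin has 1, so 1 excess pair costs +1P = +275 kJ/mol.
Net CFSE = -546 + 275 = -271 kJ/mol.

-271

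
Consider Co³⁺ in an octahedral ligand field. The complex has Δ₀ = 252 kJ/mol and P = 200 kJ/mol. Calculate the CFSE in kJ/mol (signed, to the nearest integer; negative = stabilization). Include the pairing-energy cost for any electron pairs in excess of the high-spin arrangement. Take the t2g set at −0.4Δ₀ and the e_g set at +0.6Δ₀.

Group 9 minus oxidation state +3 gives a d⁶ configuration for Co³⁺.
With Δ₀ > P the complex is low-spin.
Filling d⁶ accordingly: t2g^6 e_g^0.
Orbital CFSE = -2.4Δ₀ = -2.4 × 252 = -605 kJ/mol.
Excess pairs vs high-spin: 3 − 1 = 2; pairing cost = +400 kJ/mol.
Net CFSE = -605 + 400 = -205 kJ/mol.

-205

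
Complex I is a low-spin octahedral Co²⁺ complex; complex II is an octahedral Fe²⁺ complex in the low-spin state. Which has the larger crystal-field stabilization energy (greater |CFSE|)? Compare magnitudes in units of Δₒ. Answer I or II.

II

I: Co²⁺: group 9, so d-count = 9 − 2 = 7; t2g^6 e_g^1, CFSE = -1.8Δₒ.
II: Group 8 minus oxidation state +2 gives a d⁶ configuration for Fe²⁺; t₂g⁶ eg⁰, CFSE = -2.4Δₒ.
So II has the larger |CFSE|.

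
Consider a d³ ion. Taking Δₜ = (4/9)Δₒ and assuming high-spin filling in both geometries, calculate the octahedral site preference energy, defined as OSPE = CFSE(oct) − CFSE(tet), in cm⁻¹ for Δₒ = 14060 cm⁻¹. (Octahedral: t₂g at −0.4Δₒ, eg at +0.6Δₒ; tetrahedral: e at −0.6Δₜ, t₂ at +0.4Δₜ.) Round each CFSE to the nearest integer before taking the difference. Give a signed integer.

-11873

In an octahedral site d³ (HS) is t₂g³ eg⁰, giving CFSE(oct) = -1.2Δₒ = -16872 cm⁻¹.
Tetrahedral e² t₂¹ gives -0.8Δₜ = -0.8 × (4/9) × 14060 = -4999 cm⁻¹.
OSPE = CFSE(oct) − CFSE(tet) = -16872 − (-4999) = -11873 cm⁻¹.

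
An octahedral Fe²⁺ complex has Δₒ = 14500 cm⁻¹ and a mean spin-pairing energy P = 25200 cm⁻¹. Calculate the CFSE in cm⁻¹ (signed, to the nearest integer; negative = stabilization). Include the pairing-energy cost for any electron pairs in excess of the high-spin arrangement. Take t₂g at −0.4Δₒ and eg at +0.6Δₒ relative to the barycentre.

-5800

Fe²⁺: group 8, so d-count = 8 − 2 = 6.
Since Δₒ = 14500 cm⁻¹ < P = 25200 cm⁻¹, the complex adopts the high-spin configuration.
Configuration: t₂g⁴ eg².
Orbital CFSE = -0.4Δₒ = -0.4 × 14500 = -5800 cm⁻¹.
High-spin has no excess pairs, so no pairing correction applies.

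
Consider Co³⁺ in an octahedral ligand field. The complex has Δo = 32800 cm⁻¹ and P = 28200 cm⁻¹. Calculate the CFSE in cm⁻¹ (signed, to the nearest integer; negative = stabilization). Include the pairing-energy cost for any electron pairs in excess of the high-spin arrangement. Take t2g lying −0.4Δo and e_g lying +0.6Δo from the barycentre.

-22320

Co sits in group 9; removing 3 electrons leaves Co³⁺ with 9 − 3 = 6 d electrons.
With Δo > P the complex is low-spin.
Configuration: t2g^6 e_g^0.
Orbital CFSE = -2.4Δo = -2.4 × 32800 = -78720 cm⁻¹.
Excess pairs vs high-spin: 3 − 1 = 2; pairing cost = +56400 cm⁻¹.
Net CFSE = -78720 + 56400 = -22320 cm⁻¹.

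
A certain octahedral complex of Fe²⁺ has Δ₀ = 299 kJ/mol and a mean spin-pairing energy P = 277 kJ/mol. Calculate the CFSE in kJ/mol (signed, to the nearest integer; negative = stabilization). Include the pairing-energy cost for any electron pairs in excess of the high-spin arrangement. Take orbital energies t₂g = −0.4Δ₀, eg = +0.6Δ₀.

-164

Group 8 minus oxidation state +2 gives a d⁶ configuration for Fe²⁺.
Here Δ₀ > P (299 > 277), so the low-spin state is favoured.
Configuration: t₂g⁶ eg⁰.
Orbital CFSE = -2.4Δ₀ = -2.4 × 299 = -718 kJ/mol.
Excess pairs vs high-spin: 3 − 1 = 2; pairing cost = +554 kJ/mol.
Net CFSE = -718 + 554 = -164 kJ/mol.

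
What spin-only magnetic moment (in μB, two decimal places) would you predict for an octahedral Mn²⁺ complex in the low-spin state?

Group 7 minus oxidation state +2 gives a d⁵ configuration for Mn²⁺.
Configuration: t₂g⁵ eg⁰ → 1 unpaired electron.
μ(spin-only) = √[1(1+2)] = √3 ≈ 1.73 μB.

1.73 μB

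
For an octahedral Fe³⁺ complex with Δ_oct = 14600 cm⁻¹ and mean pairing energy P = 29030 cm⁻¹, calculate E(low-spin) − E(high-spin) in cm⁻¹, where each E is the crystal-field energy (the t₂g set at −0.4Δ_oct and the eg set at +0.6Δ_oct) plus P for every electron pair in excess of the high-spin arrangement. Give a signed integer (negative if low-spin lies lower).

28860

Fe sits in group 8; removing 3 electrons leaves Fe³⁺ with 8 − 3 = 5 d electrons.
High-spin: t₂g³ eg², CFSE = 0.0Δ_oct = 0 cm⁻¹.
Low-spin: t₂g⁵ eg⁰, orbital CFSE = -2.0Δ_oct = -29200 cm⁻¹; plus 2 excess pairs × P = +58060 cm⁻¹; total 28860 cm⁻¹.
The difference is 28860 − (0) = 28860 cm⁻¹, so high-spin lies lower.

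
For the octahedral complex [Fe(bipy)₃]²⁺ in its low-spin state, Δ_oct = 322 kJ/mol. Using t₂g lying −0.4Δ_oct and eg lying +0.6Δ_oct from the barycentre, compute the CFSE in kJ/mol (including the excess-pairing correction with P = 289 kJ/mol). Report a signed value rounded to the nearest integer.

-195

bipy is neutral, so the +2 overall charge sits on Fe: oxidation state +2.
Fe is in group 8, so Fe²⁺ is d⁶ (8 − 2 = 6).
The d⁶ electrons fill as t₂g⁶ eg⁰.
Orbital CFSE = 6(-0.4) + 0(0.6) = -2.4Δ_oct = -2.4 × 322 = -773 kJ/mol.
Pairing penalty: 3 pairs vs 1 in the high-spin reference → 2 extra × P = 578 kJ/mol.
Net CFSE = -773 + 578 = -195 kJ/mol.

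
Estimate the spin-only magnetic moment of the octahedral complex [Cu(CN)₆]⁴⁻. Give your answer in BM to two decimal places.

Each CN⁻ contributes -1; 6 × (-1) = -6. With overall charge -4, Cu is in the +2 oxidation state.
Cu²⁺: group 11, so d-count = 11 − 2 = 9.
Configuration: t2g^6 e_g^3 → 1 unpaired electron.
μ(spin-only) = √[1(1+2)] = √3 ≈ 1.73 BM.

1.73 BM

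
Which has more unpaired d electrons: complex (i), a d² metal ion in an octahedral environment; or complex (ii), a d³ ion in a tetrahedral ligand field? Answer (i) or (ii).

(ii)

(i): t₂g² eg⁰ → 2 unpaired.
(ii): Tetrahedral fields are weak (Δₜ ≈ 4/9 Δₒ), so electrons fill high-spin; e^2 t2^1 → 3 unpaired.
So (ii) has more unpaired electrons.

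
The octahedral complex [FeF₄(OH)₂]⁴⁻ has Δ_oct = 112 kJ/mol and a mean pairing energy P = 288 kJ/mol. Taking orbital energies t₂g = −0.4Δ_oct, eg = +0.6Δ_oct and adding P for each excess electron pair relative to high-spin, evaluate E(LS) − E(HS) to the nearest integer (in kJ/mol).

Ligand charges: 4×(-1) from F⁻ and 2×(-1) from OH⁻ sum to -6; with overall charge -4, Fe is +2.
Group 8 minus oxidation state +2 gives a d⁶ configuration for Fe²⁺.
High-spin: t₂g⁴ eg², CFSE = -0.4Δ_oct = -45 kJ/mol.
Low-spin: t₂g⁶ eg⁰, orbital CFSE = -2.4Δ_oct = -269 kJ/mol; plus 2 excess pairs × P = +576 kJ/mol; total 307 kJ/mol.
The difference is 307 − (-45) = 352 kJ/mol, so high-spin lies lower.

352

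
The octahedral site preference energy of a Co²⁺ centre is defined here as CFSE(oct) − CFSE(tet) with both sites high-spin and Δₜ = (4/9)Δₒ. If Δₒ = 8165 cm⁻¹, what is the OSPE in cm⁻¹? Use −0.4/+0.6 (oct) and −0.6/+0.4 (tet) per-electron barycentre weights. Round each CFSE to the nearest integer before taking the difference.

-2177

Co is in group 9, so Co²⁺ is d⁷ (9 − 2 = 7).
Octahedral (high-spin): t₂g⁵ eg², CFSE = 5(−0.4) + 2(+0.6) = -0.8Δₒ = -0.8 × 8165 = -6532 cm⁻¹.
Tetrahedral: e⁴ t₂³, CFSE = 4(−0.6) + 3(+0.4) = -1.2Δₜ = -1.2 × (4/9) × 8165 = -4355 cm⁻¹.
OSPE = -6532 − (-4355) = -2177 cm⁻¹.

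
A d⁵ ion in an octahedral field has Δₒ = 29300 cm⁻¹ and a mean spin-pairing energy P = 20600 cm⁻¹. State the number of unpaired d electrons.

1

Here Δₒ > P (29300 > 20600), so the low-spin state is favoured.
Filling d⁵ accordingly: t2g^5 e_g^0.
Unpaired electrons: 1.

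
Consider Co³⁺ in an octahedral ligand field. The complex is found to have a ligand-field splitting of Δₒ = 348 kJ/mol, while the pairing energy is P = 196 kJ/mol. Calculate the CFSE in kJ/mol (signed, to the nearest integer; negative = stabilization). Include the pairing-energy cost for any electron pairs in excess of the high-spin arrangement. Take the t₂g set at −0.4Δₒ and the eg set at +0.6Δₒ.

-443

Co³⁺: group 9, so d-count = 9 − 3 = 6.
Δₒ > P, so pairing is preferred: the ground state is low-spin.
Filling d⁶ accordingly: t₂g⁶ eg⁰.
Orbital CFSE = -2.4Δₒ = -2.4 × 348 = -835 kJ/mol.
Excess pairs vs high-spin: 3 − 1 = 2; pairing cost = +392 kJ/mol.
Net CFSE = -835 + 392 = -443 kJ/mol.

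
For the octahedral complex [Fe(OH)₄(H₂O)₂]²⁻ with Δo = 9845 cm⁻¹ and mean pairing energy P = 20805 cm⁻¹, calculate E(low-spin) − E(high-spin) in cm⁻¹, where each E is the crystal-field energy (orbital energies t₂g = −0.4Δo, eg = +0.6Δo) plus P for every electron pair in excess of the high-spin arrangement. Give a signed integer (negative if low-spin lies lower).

21920

Ligand charges: 4×(-1) from OH⁻ and 2×(+0) from H₂O sum to -4; with overall charge -2, Fe is +2.
Fe sits in group 8; removing 2 electrons leaves Fe²⁺ with 8 − 2 = 6 d electrons.
High-spin d⁶ fills as t₂g⁴ eg² with CFSE 4(−0.4) + 2(+0.6) = -0.4Δo = -3938 cm⁻¹.
Low-spin t₂g⁶ eg⁰ gives -2.4Δo = -23628 cm⁻¹, but forming 2 extra pairs costs 2P = 41610 cm⁻¹, so E(LS) = -23628 + 41610 = 17982 cm⁻¹.
E(LS) − E(HS) = 17982 − (-3938) = 21920 cm⁻¹.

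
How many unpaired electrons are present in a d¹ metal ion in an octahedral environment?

1

For octahedral d¹ the high- and low-spin configurations coincide.
Configuration: t2g^1 e_g^0, giving 1 unpaired electron.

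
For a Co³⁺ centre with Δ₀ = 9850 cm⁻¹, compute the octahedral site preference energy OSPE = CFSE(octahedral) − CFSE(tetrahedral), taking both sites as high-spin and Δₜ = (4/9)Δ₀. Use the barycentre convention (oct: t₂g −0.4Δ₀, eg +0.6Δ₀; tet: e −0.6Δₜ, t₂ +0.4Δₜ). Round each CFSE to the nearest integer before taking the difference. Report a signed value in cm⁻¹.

-1313

Co³⁺: group 9, so d-count = 9 − 3 = 6.
Octahedral (high-spin): t2g^4 e_g^2, CFSE = 4(−0.4) + 2(+0.6) = -0.4Δ₀ = -0.4 × 9850 = -3940 cm⁻¹.
Tetrahedral e^3 t2^3 gives -0.6Δₜ = -0.6 × (4/9) × 9850 = -2627 cm⁻¹.
Subtracting, OSPE = -3940 − (-2627) = -1313 cm⁻¹.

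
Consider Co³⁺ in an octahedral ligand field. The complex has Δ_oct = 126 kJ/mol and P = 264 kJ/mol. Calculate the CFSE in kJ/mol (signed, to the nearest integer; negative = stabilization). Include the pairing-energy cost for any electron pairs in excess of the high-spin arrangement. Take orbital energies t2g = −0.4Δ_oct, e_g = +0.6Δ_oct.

-50

Co³⁺: group 9, so d-count = 9 − 3 = 6.
Δ_oct < P, so pairing is avoided: the ground state is high-spin.
That gives t2g^4 e_g^2.
Orbital CFSE = -0.4Δ_oct = -0.4 × 126 = -50 kJ/mol.
High-spin has no excess pairs, so no pairing correction applies.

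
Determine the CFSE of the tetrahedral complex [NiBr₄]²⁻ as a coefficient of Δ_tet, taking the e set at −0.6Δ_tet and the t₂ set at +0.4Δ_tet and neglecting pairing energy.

-0.8 Δ_tet

Each Br⁻ contributes -1; 4 × (-1) = -4. With overall charge -2, Ni is in the +2 oxidation state.
Ni²⁺: group 10, so d-count = 10 − 2 = 8.
Tetrahedral fields are weak (Δₜ ≈ 4/9 Δₒ), so electrons fill high-spin.
Configuration: e⁴ t₂⁴.
CFSE = 4(-0.6Δ_tet) + 4(0.4Δ_tet) = -2.4Δ_tet + 1.6Δ_tet = -0.8Δ_tet.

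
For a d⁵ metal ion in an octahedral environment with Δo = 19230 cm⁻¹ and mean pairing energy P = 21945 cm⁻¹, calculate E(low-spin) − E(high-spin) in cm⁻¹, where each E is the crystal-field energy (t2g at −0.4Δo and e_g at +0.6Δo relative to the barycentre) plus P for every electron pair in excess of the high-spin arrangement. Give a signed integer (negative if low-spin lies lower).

In the high-spin limit (t2g^3 e_g^2) the orbital term is 0.0Δo = 0 cm⁻¹, with no excess pairing.
Low-spin: t2g^5 e_g^0, orbital CFSE = -2.0Δo = -38460 cm⁻¹; plus 2 excess pairs × P = +43890 cm⁻¹; total 5430 cm⁻¹.
E(LS) − E(HS) = 5430 − (0) = 5430 cm⁻¹.

5430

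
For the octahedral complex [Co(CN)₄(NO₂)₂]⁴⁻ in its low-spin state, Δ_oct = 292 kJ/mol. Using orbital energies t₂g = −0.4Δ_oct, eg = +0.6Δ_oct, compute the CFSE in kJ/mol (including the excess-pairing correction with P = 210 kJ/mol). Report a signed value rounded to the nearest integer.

Ligand charges: 4×(-1) from CN⁻ and 2×(-1) from NO₂⁻ sum to -6; with overall charge -4, Co is +2.
Co is in group 9, so Co²⁺ is d⁷ (9 − 2 = 7).
Configuration: t₂g⁶ eg¹.
CFSE(orbital) = 6×(-0.4Δ_oct) + 1×(0.6Δ_oct) = -1.8Δ_oct; with Δ_oct = 292 kJ/mol that is -526 kJ/mol.
High-spin d⁷ would be t₂g⁵ eg² with 2 pairs; low-spin has 3, so 1 excess pair costs +1P = +210 kJ/mol.
Combining: -526 + 210 = -316 kJ/mol.

-316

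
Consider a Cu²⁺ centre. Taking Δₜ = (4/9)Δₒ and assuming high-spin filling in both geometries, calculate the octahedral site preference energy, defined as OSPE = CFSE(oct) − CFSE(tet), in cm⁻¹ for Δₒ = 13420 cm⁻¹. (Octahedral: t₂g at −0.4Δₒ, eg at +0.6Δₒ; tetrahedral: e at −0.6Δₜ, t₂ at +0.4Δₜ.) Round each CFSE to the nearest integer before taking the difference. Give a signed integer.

-5666

Cu²⁺: group 11, so d-count = 11 − 2 = 9.
Octahedral high-spin t₂g⁶ eg³: CFSE = -0.6 × 13420 = -8052 cm⁻¹.
Tetrahedral: e⁴ t₂⁵, CFSE = 4(−0.6) + 5(+0.4) = -0.4Δₜ = -0.4 × (4/9) × 13420 = -2386 cm⁻¹.
OSPE = CFSE(oct) − CFSE(tet) = -8052 − (-2386) = -5666 cm⁻¹.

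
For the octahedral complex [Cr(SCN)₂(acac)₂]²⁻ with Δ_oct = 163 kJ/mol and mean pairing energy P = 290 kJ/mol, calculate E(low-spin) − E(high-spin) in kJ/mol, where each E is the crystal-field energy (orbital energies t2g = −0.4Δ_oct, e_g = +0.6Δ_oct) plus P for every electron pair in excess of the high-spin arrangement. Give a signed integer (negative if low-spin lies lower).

127

Ligand charges: 2×(-1) from SCN⁻ and 2×(-1) from acac⁻ sum to -4; with overall charge -2, Cr is +2.
Cr sits in group 6; removing 2 electrons leaves Cr²⁺ with 6 − 2 = 4 d electrons.
High-spin d⁴ fills as t2g^3 e_g^1 with CFSE 3(−0.4) + 1(+0.6) = -0.6Δ_oct = -98 kJ/mol.
For low-spin the configuration is t2g^4 e_g^0: orbital energy -1.6 × 163 = -261 kJ/mol, and 1 additional pair relative to high-spin adds 290 kJ/mol, giving 29 kJ/mol.
E(LS) − E(HS) = 29 − (-98) = 127 kJ/mol.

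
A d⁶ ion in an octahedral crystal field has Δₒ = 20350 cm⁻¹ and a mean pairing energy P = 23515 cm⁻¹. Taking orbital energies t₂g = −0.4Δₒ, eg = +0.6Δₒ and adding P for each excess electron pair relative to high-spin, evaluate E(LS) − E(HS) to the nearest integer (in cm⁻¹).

6330

High-spin d⁶ fills as t₂g⁴ eg² with CFSE 4(−0.4) + 2(+0.6) = -0.4Δₒ = -8140 cm⁻¹.
Low-spin: t₂g⁶ eg⁰, orbital CFSE = -2.4Δₒ = -48840 cm⁻¹; plus 2 excess pairs × P = +47030 cm⁻¹; total -1810 cm⁻¹.
The difference is -1810 − (-8140) = 6330 cm⁻¹, so high-spin lies lower.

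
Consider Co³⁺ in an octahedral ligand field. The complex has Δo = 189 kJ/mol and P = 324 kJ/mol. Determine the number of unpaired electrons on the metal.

Co is in group 9, so Co³⁺ is d⁶ (9 − 3 = 6).
With Δo < P the complex is high-spin.
Configuration: t₂g⁴ eg².
Unpaired electrons: 4.

4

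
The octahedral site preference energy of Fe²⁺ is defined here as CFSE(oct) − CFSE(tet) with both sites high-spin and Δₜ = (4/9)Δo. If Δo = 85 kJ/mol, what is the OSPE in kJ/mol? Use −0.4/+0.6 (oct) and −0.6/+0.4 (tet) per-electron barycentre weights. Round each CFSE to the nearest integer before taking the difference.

-11

Fe sits in group 8; removing 2 electrons leaves Fe²⁺ with 8 − 2 = 6 d electrons.
Octahedral high-spin t₂g⁴ eg²: CFSE = -0.4 × 85 = -34 kJ/mol.
Tetrahedral e³ t₂³ gives -0.6Δₜ = -0.6 × (4/9) × 85 = -23 kJ/mol.
OSPE = CFSE(oct) − CFSE(tet) = -34 − (-23) = -11 kJ/mol.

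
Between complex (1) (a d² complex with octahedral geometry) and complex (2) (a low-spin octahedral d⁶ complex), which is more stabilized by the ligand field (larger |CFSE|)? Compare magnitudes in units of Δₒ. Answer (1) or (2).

(2)

(1): t2g^2 e_g^0, CFSE = -0.8Δₒ.
(2): t₂g⁶ eg⁰, CFSE = -2.4Δₒ.
So (2) has the larger |CFSE|.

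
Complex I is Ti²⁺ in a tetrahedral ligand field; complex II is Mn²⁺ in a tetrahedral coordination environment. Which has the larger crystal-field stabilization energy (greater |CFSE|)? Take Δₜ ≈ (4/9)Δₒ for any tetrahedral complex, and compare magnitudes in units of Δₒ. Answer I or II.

I

I: Ti sits in group 4; removing 2 electrons leaves Ti²⁺ with 4 − 2 = 2 d electrons; Tetrahedral fields are weak (Δₜ ≈ 4/9 Δₒ), so electrons fill high-spin; e² t₂⁰, CFSE = -1.2Δₜ ≈ -0.53Δₒ.
II: Group 7 minus oxidation state +2 gives a d⁵ configuration for Mn²⁺; Tetrahedral splitting is small, so the complex is high-spin; e^2 t2^3, CFSE = 0.0Δₜ ≈ 0.00Δₒ.
So I has the larger |CFSE|.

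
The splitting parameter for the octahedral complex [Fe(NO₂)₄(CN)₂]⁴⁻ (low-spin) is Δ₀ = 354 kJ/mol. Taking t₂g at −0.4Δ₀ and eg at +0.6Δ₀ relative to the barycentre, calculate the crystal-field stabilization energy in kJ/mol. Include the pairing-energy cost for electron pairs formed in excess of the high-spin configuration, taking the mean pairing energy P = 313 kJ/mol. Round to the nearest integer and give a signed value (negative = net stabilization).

-224

Ligand charges: 4×(-1) from NO₂⁻ and 2×(-1) from CN⁻ sum to -6; with overall charge -4, Fe is +2.
Fe is in group 8, so Fe²⁺ is d⁶ (8 − 2 = 6).
Electron filling gives t₂g⁶ eg⁰.
CFSE(orbital) = 6×(-0.4Δ₀) + 0×(0.6Δ₀) = -2.4Δ₀; with Δ₀ = 354 kJ/mol that is -850 kJ/mol.
High-spin d⁶ would be t₂g⁴ eg² with 1 pair; low-spin has 3, so 2 excess pairs cost +2P = +626 kJ/mol.
Combining: -850 + 626 = -224 kJ/mol.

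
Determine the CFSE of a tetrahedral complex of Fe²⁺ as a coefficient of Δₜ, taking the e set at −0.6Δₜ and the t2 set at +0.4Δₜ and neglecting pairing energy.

Group 8 minus oxidation state +2 gives a d⁶ configuration for Fe²⁺.
With tetrahedral geometry the complex is necessarily high-spin.
Configuration: e^3 t2^3.
CFSE = 3(-0.6Δₜ) + 3(0.4Δₜ) = -1.8Δₜ + 1.2Δₜ = -0.6Δₜ.

-0.6 Δₜ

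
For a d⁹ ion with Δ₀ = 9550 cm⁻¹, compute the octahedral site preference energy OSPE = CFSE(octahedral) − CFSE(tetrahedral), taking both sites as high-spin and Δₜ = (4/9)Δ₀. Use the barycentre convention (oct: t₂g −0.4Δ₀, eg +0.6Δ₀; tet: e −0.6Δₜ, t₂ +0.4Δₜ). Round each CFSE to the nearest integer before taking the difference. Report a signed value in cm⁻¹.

-4032

Octahedral (high-spin): t₂g⁶ eg³, CFSE = 6(−0.4) + 3(+0.6) = -0.6Δ₀ = -0.6 × 9550 = -5730 cm⁻¹.
Tetrahedral: e⁴ t₂⁵, CFSE = 4(−0.6) + 5(+0.4) = -0.4Δₜ = -0.4 × (4/9) × 9550 = -1698 cm⁻¹.
OSPE = CFSE(oct) − CFSE(tet) = -5730 − (-1698) = -4032 cm⁻¹.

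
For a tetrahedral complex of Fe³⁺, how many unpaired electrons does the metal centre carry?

Fe³⁺: group 8, so d-count = 8 − 3 = 5.
Tetrahedral fields are weak (Δₜ ≈ 4/9 Δₒ), so electrons fill high-spin.
Configuration: e² t₂³, giving 5 unpaired electrons.

5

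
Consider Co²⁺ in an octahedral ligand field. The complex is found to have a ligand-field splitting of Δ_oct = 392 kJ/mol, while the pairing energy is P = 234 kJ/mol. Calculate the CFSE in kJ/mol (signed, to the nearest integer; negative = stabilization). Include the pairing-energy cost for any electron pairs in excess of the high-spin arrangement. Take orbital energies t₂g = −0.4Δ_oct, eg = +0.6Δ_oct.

Co is in group 9, so Co²⁺ is d⁷ (9 − 2 = 7).
Here Δ_oct > P (392 > 234), so the low-spin state is favoured.
Configuration: t₂g⁶ eg¹.
Orbital CFSE = -1.8Δ_oct = -1.8 × 392 = -706 kJ/mol.
Excess pairs vs high-spin: 3 − 2 = 1; pairing cost = +234 kJ/mol.
Net CFSE = -706 + 234 = -472 kJ/mol.

-472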